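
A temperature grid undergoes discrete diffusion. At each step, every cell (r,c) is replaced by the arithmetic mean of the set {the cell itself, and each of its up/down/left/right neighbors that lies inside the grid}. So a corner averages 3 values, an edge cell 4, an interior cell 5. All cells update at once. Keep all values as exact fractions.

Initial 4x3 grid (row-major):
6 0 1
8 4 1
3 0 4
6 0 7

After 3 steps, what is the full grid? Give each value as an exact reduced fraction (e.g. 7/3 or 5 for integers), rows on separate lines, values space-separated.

Answer: 7981/2160 42931/14400 4921/2160
6817/1800 18209/6000 9059/3600
541/150 18799/6000 10259/3600
2449/720 46421/14400 6607/2160

Derivation:
After step 1:
  14/3 11/4 2/3
  21/4 13/5 5/2
  17/4 11/5 3
  3 13/4 11/3
After step 2:
  38/9 641/240 71/36
  503/120 153/50 263/120
  147/40 153/50 341/120
  7/2 727/240 119/36
After step 3:
  7981/2160 42931/14400 4921/2160
  6817/1800 18209/6000 9059/3600
  541/150 18799/6000 10259/3600
  2449/720 46421/14400 6607/2160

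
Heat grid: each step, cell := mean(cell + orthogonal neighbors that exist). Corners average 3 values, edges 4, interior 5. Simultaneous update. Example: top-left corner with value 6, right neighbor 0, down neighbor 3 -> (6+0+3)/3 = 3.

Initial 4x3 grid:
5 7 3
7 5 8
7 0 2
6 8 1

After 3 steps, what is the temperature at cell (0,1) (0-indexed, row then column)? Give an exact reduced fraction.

Step 1: cell (0,1) = 5
Step 2: cell (0,1) = 341/60
Step 3: cell (0,1) = 19519/3600
Full grid after step 3:
  1543/270 19519/3600 1241/240
  19909/3600 30419/6000 11231/2400
  3119/600 1759/375 29053/7200
  3733/720 63371/14400 1073/270

Answer: 19519/3600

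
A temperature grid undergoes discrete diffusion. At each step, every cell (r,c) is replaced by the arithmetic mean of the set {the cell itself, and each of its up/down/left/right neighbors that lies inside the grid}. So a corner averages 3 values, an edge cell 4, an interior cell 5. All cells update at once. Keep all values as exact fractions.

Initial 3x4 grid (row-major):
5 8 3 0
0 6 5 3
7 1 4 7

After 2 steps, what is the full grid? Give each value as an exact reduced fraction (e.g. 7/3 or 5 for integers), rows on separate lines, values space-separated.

Answer: 43/9 107/24 157/40 13/4
31/8 227/50 101/25 877/240
35/9 185/48 1057/240 38/9

Derivation:
After step 1:
  13/3 11/2 4 2
  9/2 4 21/5 15/4
  8/3 9/2 17/4 14/3
After step 2:
  43/9 107/24 157/40 13/4
  31/8 227/50 101/25 877/240
  35/9 185/48 1057/240 38/9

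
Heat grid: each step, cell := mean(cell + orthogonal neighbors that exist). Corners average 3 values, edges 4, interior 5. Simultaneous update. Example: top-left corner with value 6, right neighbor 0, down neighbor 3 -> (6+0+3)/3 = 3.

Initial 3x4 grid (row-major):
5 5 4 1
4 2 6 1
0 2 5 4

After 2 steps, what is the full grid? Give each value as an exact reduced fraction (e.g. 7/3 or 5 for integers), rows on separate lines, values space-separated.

After step 1:
  14/3 4 4 2
  11/4 19/5 18/5 3
  2 9/4 17/4 10/3
After step 2:
  137/36 247/60 17/5 3
  793/240 82/25 373/100 179/60
  7/3 123/40 403/120 127/36

Answer: 137/36 247/60 17/5 3
793/240 82/25 373/100 179/60
7/3 123/40 403/120 127/36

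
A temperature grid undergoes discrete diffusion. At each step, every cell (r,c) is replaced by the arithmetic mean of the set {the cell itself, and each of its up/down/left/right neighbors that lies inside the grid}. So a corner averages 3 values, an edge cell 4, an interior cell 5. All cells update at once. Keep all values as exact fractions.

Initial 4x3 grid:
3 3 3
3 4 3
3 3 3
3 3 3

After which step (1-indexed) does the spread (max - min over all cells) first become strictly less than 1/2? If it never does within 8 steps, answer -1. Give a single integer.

Step 1: max=13/4, min=3, spread=1/4
  -> spread < 1/2 first at step 1
Step 2: max=323/100, min=3, spread=23/100
Step 3: max=15211/4800, min=1213/400, spread=131/960
Step 4: max=136151/43200, min=21991/7200, spread=841/8640
Step 5: max=54382051/17280000, min=4413373/1440000, spread=56863/691200
Step 6: max=488094341/155520000, min=39869543/12960000, spread=386393/6220800
Step 7: max=195017723131/62208000000, min=15972358813/5184000000, spread=26795339/497664000
Step 8: max=11681255714129/3732480000000, min=960206149667/311040000000, spread=254051069/5971968000

Answer: 1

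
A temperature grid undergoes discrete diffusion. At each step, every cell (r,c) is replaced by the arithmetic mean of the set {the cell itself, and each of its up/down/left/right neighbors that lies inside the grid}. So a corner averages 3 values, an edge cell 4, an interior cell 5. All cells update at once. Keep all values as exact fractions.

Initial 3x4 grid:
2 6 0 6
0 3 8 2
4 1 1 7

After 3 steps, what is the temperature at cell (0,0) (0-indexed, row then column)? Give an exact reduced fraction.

Answer: 1549/540

Derivation:
Step 1: cell (0,0) = 8/3
Step 2: cell (0,0) = 23/9
Step 3: cell (0,0) = 1549/540
Full grid after step 3:
  1549/540 21769/7200 28009/7200 4109/1080
  35593/14400 9601/3000 1711/500 20201/4800
  5431/2160 9797/3600 6671/1800 8093/2160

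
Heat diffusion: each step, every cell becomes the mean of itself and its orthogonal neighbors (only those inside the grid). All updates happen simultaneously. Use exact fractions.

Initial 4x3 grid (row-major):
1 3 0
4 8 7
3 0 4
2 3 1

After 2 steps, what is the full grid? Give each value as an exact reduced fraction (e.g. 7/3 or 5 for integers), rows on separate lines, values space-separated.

After step 1:
  8/3 3 10/3
  4 22/5 19/4
  9/4 18/5 3
  8/3 3/2 8/3
After step 2:
  29/9 67/20 133/36
  799/240 79/20 929/240
  751/240 59/20 841/240
  77/36 313/120 43/18

Answer: 29/9 67/20 133/36
799/240 79/20 929/240
751/240 59/20 841/240
77/36 313/120 43/18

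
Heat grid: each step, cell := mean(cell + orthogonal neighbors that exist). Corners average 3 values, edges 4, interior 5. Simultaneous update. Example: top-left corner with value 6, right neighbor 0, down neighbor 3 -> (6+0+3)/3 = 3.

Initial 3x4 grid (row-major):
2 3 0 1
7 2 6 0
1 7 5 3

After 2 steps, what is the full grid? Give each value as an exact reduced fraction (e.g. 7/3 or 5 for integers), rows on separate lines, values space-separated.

Answer: 35/12 53/16 431/240 16/9
17/4 161/50 357/100 81/40
47/12 19/4 107/30 125/36

Derivation:
After step 1:
  4 7/4 5/2 1/3
  3 5 13/5 5/2
  5 15/4 21/4 8/3
After step 2:
  35/12 53/16 431/240 16/9
  17/4 161/50 357/100 81/40
  47/12 19/4 107/30 125/36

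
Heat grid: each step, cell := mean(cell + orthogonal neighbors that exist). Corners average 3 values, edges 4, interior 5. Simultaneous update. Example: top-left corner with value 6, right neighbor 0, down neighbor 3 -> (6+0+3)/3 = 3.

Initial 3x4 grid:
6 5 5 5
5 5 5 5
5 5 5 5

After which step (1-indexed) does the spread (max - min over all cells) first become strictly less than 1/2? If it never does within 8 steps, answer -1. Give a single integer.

Step 1: max=16/3, min=5, spread=1/3
  -> spread < 1/2 first at step 1
Step 2: max=95/18, min=5, spread=5/18
Step 3: max=1121/216, min=5, spread=41/216
Step 4: max=133817/25920, min=5, spread=4217/25920
Step 5: max=7985149/1555200, min=36079/7200, spread=38417/311040
Step 6: max=477760211/93312000, min=722597/144000, spread=1903471/18662400
Step 7: max=28594589089/5598720000, min=21715759/4320000, spread=18038617/223948800
Step 8: max=1712884182851/335923200000, min=1956926759/388800000, spread=883978523/13436928000

Answer: 1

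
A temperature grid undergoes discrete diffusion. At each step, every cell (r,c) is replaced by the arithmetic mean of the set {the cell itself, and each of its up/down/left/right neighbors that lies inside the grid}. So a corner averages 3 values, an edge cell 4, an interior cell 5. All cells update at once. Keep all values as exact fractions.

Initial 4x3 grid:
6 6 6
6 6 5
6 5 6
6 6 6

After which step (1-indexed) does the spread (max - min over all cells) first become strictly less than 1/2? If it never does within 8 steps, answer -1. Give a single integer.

Answer: 2

Derivation:
Step 1: max=6, min=11/2, spread=1/2
Step 2: max=6, min=1351/240, spread=89/240
  -> spread < 1/2 first at step 2
Step 3: max=4711/800, min=13693/2400, spread=11/60
Step 4: max=126983/21600, min=1240453/216000, spread=29377/216000
Step 5: max=3155483/540000, min=1555829/270000, spread=1753/21600
Step 6: max=226941959/38880000, min=33292193/5760000, spread=71029/1244160
Step 7: max=13587776381/2332800000, min=22489283771/3888000000, spread=7359853/182250000
Step 8: max=271566664193/46656000000, min=120061855433/20736000000, spread=45679663/1492992000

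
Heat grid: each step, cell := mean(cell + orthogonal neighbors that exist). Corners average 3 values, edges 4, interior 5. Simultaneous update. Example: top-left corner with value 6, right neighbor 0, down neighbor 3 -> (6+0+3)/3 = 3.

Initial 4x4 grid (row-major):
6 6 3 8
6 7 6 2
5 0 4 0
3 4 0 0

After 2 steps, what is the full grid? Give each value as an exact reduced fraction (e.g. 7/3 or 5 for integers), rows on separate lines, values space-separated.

Answer: 35/6 89/16 1199/240 169/36
41/8 249/50 423/100 427/120
35/8 13/4 139/50 15/8
37/12 47/16 23/16 7/6

Derivation:
After step 1:
  6 11/2 23/4 13/3
  6 5 22/5 4
  7/2 4 2 3/2
  4 7/4 2 0
After step 2:
  35/6 89/16 1199/240 169/36
  41/8 249/50 423/100 427/120
  35/8 13/4 139/50 15/8
  37/12 47/16 23/16 7/6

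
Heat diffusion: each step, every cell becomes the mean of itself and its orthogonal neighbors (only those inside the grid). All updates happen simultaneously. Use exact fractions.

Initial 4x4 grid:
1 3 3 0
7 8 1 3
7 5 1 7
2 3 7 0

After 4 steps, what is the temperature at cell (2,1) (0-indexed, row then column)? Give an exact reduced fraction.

Answer: 31963/7500

Derivation:
Step 1: cell (2,1) = 24/5
Step 2: cell (2,1) = 233/50
Step 3: cell (2,1) = 539/125
Step 4: cell (2,1) = 31963/7500
Full grid after step 4:
  136829/32400 203647/54000 56321/18000 15061/5400
  481229/108000 364211/90000 17183/5000 27193/9000
  163703/36000 31963/7500 332639/90000 92549/27000
  337/75 150833/36000 417131/108000 115121/32400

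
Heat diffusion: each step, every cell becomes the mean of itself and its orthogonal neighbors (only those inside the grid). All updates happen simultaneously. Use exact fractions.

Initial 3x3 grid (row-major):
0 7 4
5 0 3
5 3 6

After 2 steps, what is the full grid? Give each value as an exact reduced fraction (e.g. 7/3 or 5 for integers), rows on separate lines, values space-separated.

After step 1:
  4 11/4 14/3
  5/2 18/5 13/4
  13/3 7/2 4
After step 2:
  37/12 901/240 32/9
  433/120 78/25 931/240
  31/9 463/120 43/12

Answer: 37/12 901/240 32/9
433/120 78/25 931/240
31/9 463/120 43/12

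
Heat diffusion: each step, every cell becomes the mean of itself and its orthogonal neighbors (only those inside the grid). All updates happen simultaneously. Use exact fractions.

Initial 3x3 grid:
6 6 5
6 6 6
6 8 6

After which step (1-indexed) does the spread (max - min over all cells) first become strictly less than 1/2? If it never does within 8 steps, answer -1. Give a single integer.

Step 1: max=20/3, min=17/3, spread=1
Step 2: max=787/120, min=103/18, spread=301/360
Step 3: max=6917/1080, min=85223/14400, spread=21011/43200
  -> spread < 1/2 first at step 3
Step 4: max=2728303/432000, min=386809/64800, spread=448729/1296000
Step 5: max=24388373/3888000, min=23484623/3888000, spread=1205/5184
Step 6: max=1453302931/233280000, min=1415236681/233280000, spread=10151/62208
Step 7: max=86920263557/13996800000, min=85316819807/13996800000, spread=85517/746496
Step 8: max=5199304079779/839808000000, min=5131763673529/839808000000, spread=720431/8957952

Answer: 3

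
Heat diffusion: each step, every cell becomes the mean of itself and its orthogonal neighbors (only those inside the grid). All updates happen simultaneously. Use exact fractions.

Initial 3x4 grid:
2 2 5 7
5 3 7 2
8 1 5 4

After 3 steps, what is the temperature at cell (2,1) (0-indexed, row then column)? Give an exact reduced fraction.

Step 1: cell (2,1) = 17/4
Step 2: cell (2,1) = 503/120
Step 3: cell (2,1) = 377/90
Full grid after step 3:
  2677/720 1859/480 1261/288 9889/2160
  5711/1440 4871/1200 205/48 1639/360
  2269/540 377/90 617/144 4637/1080

Answer: 377/90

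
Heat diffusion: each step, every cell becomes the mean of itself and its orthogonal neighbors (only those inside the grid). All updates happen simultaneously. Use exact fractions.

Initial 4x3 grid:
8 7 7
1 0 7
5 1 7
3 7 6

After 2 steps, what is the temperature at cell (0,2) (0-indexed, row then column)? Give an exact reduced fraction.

Answer: 71/12

Derivation:
Step 1: cell (0,2) = 7
Step 2: cell (0,2) = 71/12
Full grid after step 2:
  43/9 631/120 71/12
  109/30 429/100 207/40
  15/4 96/25 127/24
  47/12 239/48 97/18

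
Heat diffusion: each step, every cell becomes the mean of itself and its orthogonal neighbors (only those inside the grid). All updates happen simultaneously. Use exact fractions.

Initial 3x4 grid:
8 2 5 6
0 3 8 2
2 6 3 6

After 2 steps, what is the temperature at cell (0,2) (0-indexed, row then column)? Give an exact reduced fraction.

Answer: 1097/240

Derivation:
Step 1: cell (0,2) = 21/4
Step 2: cell (0,2) = 1097/240
Full grid after step 2:
  133/36 1013/240 1097/240 181/36
  261/80 77/20 49/10 177/40
  113/36 943/240 1027/240 179/36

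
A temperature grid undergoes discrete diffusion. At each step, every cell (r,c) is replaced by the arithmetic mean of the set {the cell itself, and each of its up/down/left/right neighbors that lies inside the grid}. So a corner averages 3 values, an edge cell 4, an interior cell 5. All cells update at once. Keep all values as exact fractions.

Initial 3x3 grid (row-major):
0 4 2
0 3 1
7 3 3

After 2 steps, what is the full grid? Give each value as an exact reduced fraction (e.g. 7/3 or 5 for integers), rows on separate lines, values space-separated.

Answer: 73/36 487/240 41/18
281/120 66/25 547/240
59/18 89/30 103/36

Derivation:
After step 1:
  4/3 9/4 7/3
  5/2 11/5 9/4
  10/3 4 7/3
After step 2:
  73/36 487/240 41/18
  281/120 66/25 547/240
  59/18 89/30 103/36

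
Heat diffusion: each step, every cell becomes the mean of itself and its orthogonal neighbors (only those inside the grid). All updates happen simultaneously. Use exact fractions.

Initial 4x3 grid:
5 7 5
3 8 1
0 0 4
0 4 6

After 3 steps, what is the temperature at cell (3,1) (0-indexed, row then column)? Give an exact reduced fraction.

Answer: 1243/480

Derivation:
Step 1: cell (3,1) = 5/2
Step 2: cell (3,1) = 117/40
Step 3: cell (3,1) = 1243/480
Full grid after step 3:
  799/180 13901/2880 4939/1080
  1817/480 4567/1200 6121/1440
  3541/1440 639/200 4871/1440
  4877/2160 1243/480 7207/2160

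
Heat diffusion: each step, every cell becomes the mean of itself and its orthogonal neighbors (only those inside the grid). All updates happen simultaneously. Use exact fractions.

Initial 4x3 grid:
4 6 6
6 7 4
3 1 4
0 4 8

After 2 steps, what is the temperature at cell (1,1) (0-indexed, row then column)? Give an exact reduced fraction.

Step 1: cell (1,1) = 24/5
Step 2: cell (1,1) = 123/25
Full grid after step 2:
  193/36 1273/240 49/9
  529/120 123/25 589/120
  409/120 93/25 559/120
  97/36 883/240 77/18

Answer: 123/25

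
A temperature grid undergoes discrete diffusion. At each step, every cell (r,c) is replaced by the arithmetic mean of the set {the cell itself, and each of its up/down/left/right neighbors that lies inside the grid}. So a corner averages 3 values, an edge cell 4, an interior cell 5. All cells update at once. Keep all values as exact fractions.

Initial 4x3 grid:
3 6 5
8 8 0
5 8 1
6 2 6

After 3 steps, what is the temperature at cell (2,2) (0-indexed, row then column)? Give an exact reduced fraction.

Answer: 3487/800

Derivation:
Step 1: cell (2,2) = 15/4
Step 2: cell (2,2) = 301/80
Step 3: cell (2,2) = 3487/800
Full grid after step 3:
  2453/432 36563/7200 1967/432
  40423/7200 15637/3000 31273/7200
  40433/7200 14497/3000 3487/800
  11093/2160 34883/7200 2941/720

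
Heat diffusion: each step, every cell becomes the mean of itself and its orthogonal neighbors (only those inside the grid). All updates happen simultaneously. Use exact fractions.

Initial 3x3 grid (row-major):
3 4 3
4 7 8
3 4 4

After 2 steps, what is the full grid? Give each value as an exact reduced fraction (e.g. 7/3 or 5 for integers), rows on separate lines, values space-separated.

Answer: 73/18 1099/240 59/12
1019/240 239/50 637/120
149/36 189/40 46/9

Derivation:
After step 1:
  11/3 17/4 5
  17/4 27/5 11/2
  11/3 9/2 16/3
After step 2:
  73/18 1099/240 59/12
  1019/240 239/50 637/120
  149/36 189/40 46/9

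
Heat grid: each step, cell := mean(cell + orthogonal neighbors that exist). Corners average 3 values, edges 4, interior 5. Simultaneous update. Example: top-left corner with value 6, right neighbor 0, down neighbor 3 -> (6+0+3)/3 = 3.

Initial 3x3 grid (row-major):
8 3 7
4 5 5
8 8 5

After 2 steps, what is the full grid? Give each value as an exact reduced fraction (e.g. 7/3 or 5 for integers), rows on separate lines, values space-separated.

After step 1:
  5 23/4 5
  25/4 5 11/2
  20/3 13/2 6
After step 2:
  17/3 83/16 65/12
  275/48 29/5 43/8
  233/36 145/24 6

Answer: 17/3 83/16 65/12
275/48 29/5 43/8
233/36 145/24 6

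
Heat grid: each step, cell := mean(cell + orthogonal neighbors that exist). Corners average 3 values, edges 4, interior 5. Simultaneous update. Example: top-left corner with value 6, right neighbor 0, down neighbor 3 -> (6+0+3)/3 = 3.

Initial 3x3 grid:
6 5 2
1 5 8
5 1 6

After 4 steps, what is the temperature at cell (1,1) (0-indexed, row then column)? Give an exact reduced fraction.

Step 1: cell (1,1) = 4
Step 2: cell (1,1) = 89/20
Step 3: cell (1,1) = 5083/1200
Step 4: cell (1,1) = 312101/72000
Full grid after step 4:
  36223/8640 42061/9600 40183/8640
  692623/172800 312101/72000 262141/57600
  51427/12960 719923/172800 6463/1440

Answer: 312101/72000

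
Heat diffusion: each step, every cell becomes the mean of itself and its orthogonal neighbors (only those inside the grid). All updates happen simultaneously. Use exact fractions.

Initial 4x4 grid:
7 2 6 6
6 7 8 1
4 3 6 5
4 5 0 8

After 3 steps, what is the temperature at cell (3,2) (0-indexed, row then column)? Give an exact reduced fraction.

Step 1: cell (3,2) = 19/4
Step 2: cell (3,2) = 989/240
Step 3: cell (3,2) = 6493/1440
Full grid after step 3:
  1273/240 403/75 4639/900 2729/540
  12581/2400 10153/2000 773/150 1111/225
  32831/7200 1796/375 27917/6000 869/180
  469/108 29921/7200 6493/1440 9719/2160

Answer: 6493/1440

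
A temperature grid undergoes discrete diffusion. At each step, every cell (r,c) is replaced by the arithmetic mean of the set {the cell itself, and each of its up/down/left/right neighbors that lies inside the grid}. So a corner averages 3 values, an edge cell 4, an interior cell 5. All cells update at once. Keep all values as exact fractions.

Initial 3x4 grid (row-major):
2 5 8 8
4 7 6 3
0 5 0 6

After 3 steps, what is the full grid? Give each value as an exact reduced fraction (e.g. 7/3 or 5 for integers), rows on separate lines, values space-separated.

After step 1:
  11/3 11/2 27/4 19/3
  13/4 27/5 24/5 23/4
  3 3 17/4 3
After step 2:
  149/36 1279/240 1403/240 113/18
  919/240 439/100 539/100 1193/240
  37/12 313/80 301/80 13/3
After step 3:
  4787/1080 35467/7200 41117/7200 3077/540
  55589/14400 27421/6000 29231/6000 75499/14400
  433/120 9089/2400 10439/2400 196/45

Answer: 4787/1080 35467/7200 41117/7200 3077/540
55589/14400 27421/6000 29231/6000 75499/14400
433/120 9089/2400 10439/2400 196/45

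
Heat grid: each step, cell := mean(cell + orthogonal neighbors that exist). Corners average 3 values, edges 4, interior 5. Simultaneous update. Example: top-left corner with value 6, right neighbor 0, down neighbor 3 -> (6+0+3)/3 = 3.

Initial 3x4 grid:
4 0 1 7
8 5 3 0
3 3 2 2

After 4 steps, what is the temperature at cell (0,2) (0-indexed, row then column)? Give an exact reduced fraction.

Answer: 122261/43200

Derivation:
Step 1: cell (0,2) = 11/4
Step 2: cell (0,2) = 607/240
Step 3: cell (0,2) = 4121/1440
Step 4: cell (0,2) = 122261/43200
Full grid after step 4:
  15881/4320 48251/14400 122261/43200 34409/12960
  82819/21600 60253/18000 5727/2000 18131/7200
  49343/12960 147803/43200 119911/43200 32869/12960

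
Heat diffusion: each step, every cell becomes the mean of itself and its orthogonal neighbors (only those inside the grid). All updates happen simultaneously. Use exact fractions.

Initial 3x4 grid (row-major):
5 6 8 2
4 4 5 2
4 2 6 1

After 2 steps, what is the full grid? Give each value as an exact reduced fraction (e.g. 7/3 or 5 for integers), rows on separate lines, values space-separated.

Answer: 5 101/20 5 47/12
1007/240 116/25 409/100 29/8
139/36 451/120 31/8 3

Derivation:
After step 1:
  5 23/4 21/4 4
  17/4 21/5 5 5/2
  10/3 4 7/2 3
After step 2:
  5 101/20 5 47/12
  1007/240 116/25 409/100 29/8
  139/36 451/120 31/8 3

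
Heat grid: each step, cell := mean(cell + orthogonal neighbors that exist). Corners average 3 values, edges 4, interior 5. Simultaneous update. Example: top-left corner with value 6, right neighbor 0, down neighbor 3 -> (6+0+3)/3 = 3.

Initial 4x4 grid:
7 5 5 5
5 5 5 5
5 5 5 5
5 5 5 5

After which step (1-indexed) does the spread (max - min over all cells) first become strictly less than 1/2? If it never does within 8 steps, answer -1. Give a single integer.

Answer: 3

Derivation:
Step 1: max=17/3, min=5, spread=2/3
Step 2: max=50/9, min=5, spread=5/9
Step 3: max=581/108, min=5, spread=41/108
  -> spread < 1/2 first at step 3
Step 4: max=17243/3240, min=5, spread=1043/3240
Step 5: max=511553/97200, min=5, spread=25553/97200
Step 6: max=15251459/2916000, min=45079/9000, spread=645863/2916000
Step 7: max=455041691/87480000, min=300971/60000, spread=16225973/87480000
Step 8: max=13599477983/2624400000, min=135701/27000, spread=409340783/2624400000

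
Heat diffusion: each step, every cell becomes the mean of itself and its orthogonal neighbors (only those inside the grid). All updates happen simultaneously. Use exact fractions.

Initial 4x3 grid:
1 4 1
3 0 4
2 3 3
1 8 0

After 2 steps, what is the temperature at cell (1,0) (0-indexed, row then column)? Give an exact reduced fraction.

Step 1: cell (1,0) = 3/2
Step 2: cell (1,0) = 553/240
Full grid after step 2:
  17/9 299/120 13/6
  553/240 11/5 103/40
  637/240 11/4 341/120
  107/36 203/60 55/18

Answer: 553/240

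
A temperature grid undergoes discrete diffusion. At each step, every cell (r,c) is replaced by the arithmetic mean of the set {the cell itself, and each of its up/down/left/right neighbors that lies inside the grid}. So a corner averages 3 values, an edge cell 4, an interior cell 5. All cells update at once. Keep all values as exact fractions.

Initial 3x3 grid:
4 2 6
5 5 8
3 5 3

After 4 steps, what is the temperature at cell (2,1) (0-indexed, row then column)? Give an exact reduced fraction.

Answer: 100693/21600

Derivation:
Step 1: cell (2,1) = 4
Step 2: cell (2,1) = 14/3
Step 3: cell (2,1) = 3313/720
Step 4: cell (2,1) = 100693/21600
Full grid after step 4:
  56861/12960 88891/19200 125177/25920
  254573/57600 41591/9000 422947/86400
  114767/25920 100693/21600 62791/12960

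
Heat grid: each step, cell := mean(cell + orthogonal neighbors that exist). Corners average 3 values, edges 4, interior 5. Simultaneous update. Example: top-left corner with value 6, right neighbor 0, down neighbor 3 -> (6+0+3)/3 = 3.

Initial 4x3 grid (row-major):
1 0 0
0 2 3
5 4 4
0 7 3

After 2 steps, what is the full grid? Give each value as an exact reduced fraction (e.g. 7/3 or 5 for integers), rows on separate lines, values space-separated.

After step 1:
  1/3 3/4 1
  2 9/5 9/4
  9/4 22/5 7/2
  4 7/2 14/3
After step 2:
  37/36 233/240 4/3
  383/240 56/25 171/80
  253/80 309/100 889/240
  13/4 497/120 35/9

Answer: 37/36 233/240 4/3
383/240 56/25 171/80
253/80 309/100 889/240
13/4 497/120 35/9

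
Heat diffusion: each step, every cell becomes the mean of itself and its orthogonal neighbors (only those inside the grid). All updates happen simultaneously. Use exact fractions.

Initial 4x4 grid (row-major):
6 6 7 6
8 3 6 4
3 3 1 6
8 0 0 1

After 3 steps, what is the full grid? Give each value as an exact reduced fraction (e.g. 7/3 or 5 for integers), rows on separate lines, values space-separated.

After step 1:
  20/3 11/2 25/4 17/3
  5 26/5 21/5 11/2
  11/2 2 16/5 3
  11/3 11/4 1/2 7/3
After step 2:
  103/18 1417/240 1297/240 209/36
  671/120 219/50 487/100 551/120
  97/24 373/100 129/50 421/120
  143/36 107/48 527/240 35/18
After step 3:
  12397/2160 38539/7200 39571/7200 11377/2160
  8881/1800 29371/6000 26191/6000 8449/1800
  7801/1800 20353/6000 20261/6000 5681/1800
  1475/432 21829/7200 16109/7200 5507/2160

Answer: 12397/2160 38539/7200 39571/7200 11377/2160
8881/1800 29371/6000 26191/6000 8449/1800
7801/1800 20353/6000 20261/6000 5681/1800
1475/432 21829/7200 16109/7200 5507/2160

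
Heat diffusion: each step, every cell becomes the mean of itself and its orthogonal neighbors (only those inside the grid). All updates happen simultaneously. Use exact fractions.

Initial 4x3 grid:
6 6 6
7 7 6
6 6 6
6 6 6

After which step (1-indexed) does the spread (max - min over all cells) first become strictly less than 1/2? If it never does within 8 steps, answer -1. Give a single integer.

Step 1: max=13/2, min=6, spread=1/2
Step 2: max=1529/240, min=6, spread=89/240
  -> spread < 1/2 first at step 2
Step 3: max=854/135, min=1453/240, spread=587/2160
Step 4: max=817417/129600, min=14593/2400, spread=5879/25920
Step 5: max=48853553/7776000, min=20612/3375, spread=272701/1555200
Step 6: max=2923815967/466560000, min=79369247/12960000, spread=2660923/18662400
Step 7: max=175020129053/27993600000, min=530414797/86400000, spread=126629393/1119744000
Step 8: max=10483311199927/1679616000000, min=286926183307/46656000000, spread=1231748807/13436928000

Answer: 2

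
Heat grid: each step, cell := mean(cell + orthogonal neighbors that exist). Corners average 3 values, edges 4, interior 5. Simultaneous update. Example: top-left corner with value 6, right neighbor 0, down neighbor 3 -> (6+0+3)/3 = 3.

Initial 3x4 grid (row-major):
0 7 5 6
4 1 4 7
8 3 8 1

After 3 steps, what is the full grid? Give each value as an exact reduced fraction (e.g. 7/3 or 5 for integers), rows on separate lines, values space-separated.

Answer: 2047/540 29593/7200 3777/800 743/144
56861/14400 1579/375 28319/6000 35483/7200
3071/720 111/25 16609/3600 1055/216

Derivation:
After step 1:
  11/3 13/4 11/2 6
  13/4 19/5 5 9/2
  5 5 4 16/3
After step 2:
  61/18 973/240 79/16 16/3
  943/240 203/50 114/25 125/24
  53/12 89/20 29/6 83/18
After step 3:
  2047/540 29593/7200 3777/800 743/144
  56861/14400 1579/375 28319/6000 35483/7200
  3071/720 111/25 16609/3600 1055/216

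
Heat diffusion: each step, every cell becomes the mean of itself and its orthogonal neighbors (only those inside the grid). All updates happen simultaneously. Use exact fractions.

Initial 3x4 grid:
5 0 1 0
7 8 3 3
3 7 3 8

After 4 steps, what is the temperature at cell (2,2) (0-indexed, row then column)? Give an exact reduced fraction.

Answer: 470891/108000

Derivation:
Step 1: cell (2,2) = 21/4
Step 2: cell (2,2) = 563/120
Step 3: cell (2,2) = 16313/3600
Step 4: cell (2,2) = 470891/108000
Full grid after step 4:
  61993/14400 68581/18000 43127/13500 187991/64800
  4093633/864000 1568987/360000 226127/60000 494483/144000
  660137/129600 521111/108000 470891/108000 259591/64800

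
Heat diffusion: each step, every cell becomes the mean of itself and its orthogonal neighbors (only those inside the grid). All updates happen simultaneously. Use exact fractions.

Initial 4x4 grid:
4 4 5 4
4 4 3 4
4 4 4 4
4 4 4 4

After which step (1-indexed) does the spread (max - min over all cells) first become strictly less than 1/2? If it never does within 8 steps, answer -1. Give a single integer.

Answer: 2

Derivation:
Step 1: max=13/3, min=15/4, spread=7/12
Step 2: max=199/48, min=387/100, spread=331/1200
  -> spread < 1/2 first at step 2
Step 3: max=439/108, min=1567/400, spread=1591/10800
Step 4: max=871727/216000, min=11363/2880, spread=9751/108000
Step 5: max=8681983/2160000, min=56933/14400, spread=142033/2160000
Step 6: max=77955473/19440000, min=7130131/1800000, spread=4750291/97200000
Step 7: max=7785185071/1944000000, min=770398267/194400000, spread=9022489/216000000
Step 8: max=70004361161/17496000000, min=2571063553/648000000, spread=58564523/1749600000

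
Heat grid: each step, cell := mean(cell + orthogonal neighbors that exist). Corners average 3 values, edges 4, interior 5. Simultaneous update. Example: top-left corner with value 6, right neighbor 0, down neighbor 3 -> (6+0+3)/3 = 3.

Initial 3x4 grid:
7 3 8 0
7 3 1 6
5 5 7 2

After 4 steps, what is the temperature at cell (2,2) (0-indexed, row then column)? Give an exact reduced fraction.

Answer: 105419/24000

Derivation:
Step 1: cell (2,2) = 15/4
Step 2: cell (2,2) = 75/16
Step 3: cell (2,2) = 9881/2400
Step 4: cell (2,2) = 105419/24000
Full grid after step 4:
  162809/32400 988651/216000 925771/216000 502781/129600
  2139307/432000 858083/180000 1486541/360000 3512719/864000
  81817/16200 1002151/216000 105419/24000 6401/1600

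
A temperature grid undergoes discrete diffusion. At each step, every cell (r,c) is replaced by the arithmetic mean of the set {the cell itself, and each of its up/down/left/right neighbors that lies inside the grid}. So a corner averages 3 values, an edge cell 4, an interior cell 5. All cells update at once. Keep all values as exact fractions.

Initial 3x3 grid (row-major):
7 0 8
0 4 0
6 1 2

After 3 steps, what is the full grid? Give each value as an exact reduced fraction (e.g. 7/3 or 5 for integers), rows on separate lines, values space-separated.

Answer: 161/54 3229/960 1205/432
9277/2880 2989/1200 4181/1440
551/216 7997/2880 313/144

Derivation:
After step 1:
  7/3 19/4 8/3
  17/4 1 7/2
  7/3 13/4 1
After step 2:
  34/9 43/16 131/36
  119/48 67/20 49/24
  59/18 91/48 31/12
After step 3:
  161/54 3229/960 1205/432
  9277/2880 2989/1200 4181/1440
  551/216 7997/2880 313/144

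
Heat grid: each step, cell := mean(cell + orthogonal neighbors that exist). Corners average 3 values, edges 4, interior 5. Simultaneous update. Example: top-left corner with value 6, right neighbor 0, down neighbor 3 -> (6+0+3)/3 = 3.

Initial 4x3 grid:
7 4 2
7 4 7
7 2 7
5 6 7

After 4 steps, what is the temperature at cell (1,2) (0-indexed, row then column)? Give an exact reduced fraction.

Answer: 220219/43200

Derivation:
Step 1: cell (1,2) = 5
Step 2: cell (1,2) = 1193/240
Step 3: cell (1,2) = 7291/1440
Step 4: cell (1,2) = 220219/43200
Full grid after step 4:
  45397/8640 873511/172800 128201/25920
  19237/3600 376223/72000 220219/43200
  19801/3600 194519/36000 233987/43200
  797/144 241187/43200 14401/2592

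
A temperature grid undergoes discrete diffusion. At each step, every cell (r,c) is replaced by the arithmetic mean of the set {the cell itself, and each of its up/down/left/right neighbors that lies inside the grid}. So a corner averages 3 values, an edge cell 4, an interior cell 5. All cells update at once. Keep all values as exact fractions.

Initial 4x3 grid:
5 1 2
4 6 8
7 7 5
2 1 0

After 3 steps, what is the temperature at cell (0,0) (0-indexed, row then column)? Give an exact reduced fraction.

Step 1: cell (0,0) = 10/3
Step 2: cell (0,0) = 37/9
Step 3: cell (0,0) = 2303/540
Full grid after step 3:
  2303/540 3421/800 9247/2160
  8351/1800 9189/2000 32779/7200
  15937/3600 26267/6000 10133/2400
  2093/540 26309/7200 863/240

Answer: 2303/540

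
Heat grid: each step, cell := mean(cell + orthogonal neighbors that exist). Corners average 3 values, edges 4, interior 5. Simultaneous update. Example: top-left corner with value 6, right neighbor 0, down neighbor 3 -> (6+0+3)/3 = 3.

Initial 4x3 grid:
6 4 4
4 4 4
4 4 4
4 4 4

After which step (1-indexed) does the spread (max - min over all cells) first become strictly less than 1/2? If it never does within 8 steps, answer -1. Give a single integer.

Step 1: max=14/3, min=4, spread=2/3
Step 2: max=41/9, min=4, spread=5/9
Step 3: max=473/108, min=4, spread=41/108
  -> spread < 1/2 first at step 3
Step 4: max=56057/12960, min=4, spread=4217/12960
Step 5: max=3319549/777600, min=14479/3600, spread=38417/155520
Step 6: max=197824211/46656000, min=290597/72000, spread=1903471/9331200
Step 7: max=11798429089/2799360000, min=8755759/2160000, spread=18038617/111974400
Step 8: max=705114582851/167961600000, min=790526759/194400000, spread=883978523/6718464000

Answer: 3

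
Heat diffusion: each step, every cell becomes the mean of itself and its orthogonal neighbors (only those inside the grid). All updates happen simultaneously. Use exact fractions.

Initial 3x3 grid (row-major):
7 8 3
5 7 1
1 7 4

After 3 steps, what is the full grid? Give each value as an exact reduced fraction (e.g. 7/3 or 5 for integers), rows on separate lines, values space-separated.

Answer: 12241/2160 76817/14400 439/90
6341/1200 10043/2000 21889/4800
10631/2160 66967/14400 527/120

Derivation:
After step 1:
  20/3 25/4 4
  5 28/5 15/4
  13/3 19/4 4
After step 2:
  215/36 1351/240 14/3
  27/5 507/100 347/80
  169/36 1121/240 25/6
After step 3:
  12241/2160 76817/14400 439/90
  6341/1200 10043/2000 21889/4800
  10631/2160 66967/14400 527/120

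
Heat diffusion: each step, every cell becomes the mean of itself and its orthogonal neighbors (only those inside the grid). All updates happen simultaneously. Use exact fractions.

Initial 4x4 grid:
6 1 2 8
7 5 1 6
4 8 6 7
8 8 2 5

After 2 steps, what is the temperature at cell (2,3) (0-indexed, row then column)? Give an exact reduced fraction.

Step 1: cell (2,3) = 6
Step 2: cell (2,3) = 629/120
Full grid after step 2:
  41/9 467/120 95/24 83/18
  1279/240 118/25 217/50 125/24
  1507/240 573/100 21/4 629/120
  239/36 1477/240 1273/240 191/36

Answer: 629/120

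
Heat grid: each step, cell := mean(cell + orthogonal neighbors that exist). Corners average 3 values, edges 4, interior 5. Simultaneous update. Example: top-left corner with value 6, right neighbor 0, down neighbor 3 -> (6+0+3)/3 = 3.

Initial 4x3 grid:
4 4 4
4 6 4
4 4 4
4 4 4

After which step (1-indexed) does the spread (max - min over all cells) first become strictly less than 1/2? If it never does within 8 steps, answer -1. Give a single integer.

Step 1: max=9/2, min=4, spread=1/2
Step 2: max=223/50, min=4, spread=23/50
  -> spread < 1/2 first at step 2
Step 3: max=10411/2400, min=813/200, spread=131/480
Step 4: max=92951/21600, min=14791/3600, spread=841/4320
Step 5: max=37102051/8640000, min=2973373/720000, spread=56863/345600
Step 6: max=332574341/77760000, min=26909543/6480000, spread=386393/3110400
Step 7: max=132809723131/31104000000, min=10788358813/2592000000, spread=26795339/248832000
Step 8: max=7948775714129/1866240000000, min=649166149667/155520000000, spread=254051069/2985984000

Answer: 2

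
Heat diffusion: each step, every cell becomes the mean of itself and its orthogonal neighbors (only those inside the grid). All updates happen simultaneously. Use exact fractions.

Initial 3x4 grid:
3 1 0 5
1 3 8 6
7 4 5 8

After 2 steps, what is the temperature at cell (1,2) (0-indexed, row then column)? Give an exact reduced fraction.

Step 1: cell (1,2) = 22/5
Step 2: cell (1,2) = 243/50
Full grid after step 2:
  83/36 619/240 799/240 167/36
  377/120 89/25 243/50 423/80
  49/12 23/5 163/30 58/9

Answer: 243/50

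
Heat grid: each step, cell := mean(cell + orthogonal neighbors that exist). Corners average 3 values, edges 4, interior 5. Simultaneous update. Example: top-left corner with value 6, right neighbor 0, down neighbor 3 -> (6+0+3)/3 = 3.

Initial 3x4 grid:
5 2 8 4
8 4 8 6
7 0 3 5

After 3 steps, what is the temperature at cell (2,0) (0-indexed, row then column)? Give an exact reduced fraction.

Step 1: cell (2,0) = 5
Step 2: cell (2,0) = 29/6
Step 3: cell (2,0) = 1699/360
Full grid after step 3:
  407/80 4113/800 4253/800 1009/180
  3011/600 9687/2000 15323/3000 76319/14400
  1699/360 461/100 16751/3600 10693/2160

Answer: 1699/360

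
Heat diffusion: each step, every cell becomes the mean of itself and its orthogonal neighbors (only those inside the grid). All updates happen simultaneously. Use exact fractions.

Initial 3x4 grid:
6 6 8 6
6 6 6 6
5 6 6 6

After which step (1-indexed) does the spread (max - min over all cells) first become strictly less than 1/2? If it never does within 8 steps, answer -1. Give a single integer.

Answer: 4

Derivation:
Step 1: max=20/3, min=17/3, spread=1
Step 2: max=391/60, min=103/18, spread=143/180
Step 3: max=3451/540, min=1255/216, spread=209/360
Step 4: max=102241/16200, min=763283/129600, spread=3643/8640
  -> spread < 1/2 first at step 4
Step 5: max=6102149/972000, min=46140607/7776000, spread=178439/518400
Step 6: max=363831451/58320000, min=2787977633/466560000, spread=1635653/6220800
Step 7: max=10871266567/1749600000, min=168030459547/27993600000, spread=78797407/373248000
Step 8: max=81240830791/13122000000, min=10120580045873/1679616000000, spread=741990121/4478976000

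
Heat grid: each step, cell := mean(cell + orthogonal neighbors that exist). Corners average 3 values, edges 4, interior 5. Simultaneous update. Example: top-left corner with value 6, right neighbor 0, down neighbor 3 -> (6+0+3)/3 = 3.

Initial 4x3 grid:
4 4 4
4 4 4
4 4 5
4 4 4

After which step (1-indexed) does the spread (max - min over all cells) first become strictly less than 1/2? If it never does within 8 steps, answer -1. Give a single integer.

Answer: 1

Derivation:
Step 1: max=13/3, min=4, spread=1/3
  -> spread < 1/2 first at step 1
Step 2: max=511/120, min=4, spread=31/120
Step 3: max=4531/1080, min=4, spread=211/1080
Step 4: max=448897/108000, min=7247/1800, spread=14077/108000
Step 5: max=4028407/972000, min=435683/108000, spread=5363/48600
Step 6: max=120380809/29160000, min=242869/60000, spread=93859/1166400
Step 7: max=7208674481/1749600000, min=394136467/97200000, spread=4568723/69984000
Step 8: max=431684435629/104976000000, min=11845618889/2916000000, spread=8387449/167961600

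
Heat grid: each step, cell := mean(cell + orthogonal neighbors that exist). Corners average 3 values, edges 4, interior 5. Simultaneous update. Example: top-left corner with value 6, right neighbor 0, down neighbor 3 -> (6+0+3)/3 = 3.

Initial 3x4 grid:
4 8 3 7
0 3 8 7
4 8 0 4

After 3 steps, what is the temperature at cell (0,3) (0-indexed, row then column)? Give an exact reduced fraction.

Answer: 5921/1080

Derivation:
Step 1: cell (0,3) = 17/3
Step 2: cell (0,3) = 56/9
Step 3: cell (0,3) = 5921/1080
Full grid after step 3:
  1031/240 341/75 19853/3600 5921/1080
  6163/1600 4663/1000 28823/6000 39251/7200
  161/40 9787/2400 34681/7200 10237/2160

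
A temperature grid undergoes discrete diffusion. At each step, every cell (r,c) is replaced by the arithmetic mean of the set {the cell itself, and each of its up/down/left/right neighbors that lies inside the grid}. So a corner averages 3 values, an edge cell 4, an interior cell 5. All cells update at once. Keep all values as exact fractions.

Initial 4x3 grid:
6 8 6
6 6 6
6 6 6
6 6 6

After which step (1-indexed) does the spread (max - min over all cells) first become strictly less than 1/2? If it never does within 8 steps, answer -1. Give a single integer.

Step 1: max=20/3, min=6, spread=2/3
Step 2: max=787/120, min=6, spread=67/120
Step 3: max=6917/1080, min=6, spread=437/1080
  -> spread < 1/2 first at step 3
Step 4: max=2749531/432000, min=3009/500, spread=29951/86400
Step 5: max=24543821/3888000, min=20408/3375, spread=206761/777600
Step 6: max=9787395571/1555200000, min=16365671/2700000, spread=14430763/62208000
Step 7: max=584979741689/93312000000, min=1313652727/216000000, spread=139854109/746496000
Step 8: max=35014791890251/5598720000000, min=118491228977/19440000000, spread=7114543559/44789760000

Answer: 3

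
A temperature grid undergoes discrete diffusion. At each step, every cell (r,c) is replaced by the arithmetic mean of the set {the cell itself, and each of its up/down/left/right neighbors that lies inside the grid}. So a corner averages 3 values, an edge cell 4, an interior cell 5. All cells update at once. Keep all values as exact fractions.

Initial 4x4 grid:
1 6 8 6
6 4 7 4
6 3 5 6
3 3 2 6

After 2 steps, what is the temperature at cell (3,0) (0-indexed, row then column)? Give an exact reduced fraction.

Answer: 15/4

Derivation:
Step 1: cell (3,0) = 4
Step 2: cell (3,0) = 15/4
Full grid after step 2:
  40/9 631/120 231/40 37/6
  1097/240 24/5 279/50 113/20
  339/80 17/4 473/100 76/15
  15/4 299/80 961/240 167/36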